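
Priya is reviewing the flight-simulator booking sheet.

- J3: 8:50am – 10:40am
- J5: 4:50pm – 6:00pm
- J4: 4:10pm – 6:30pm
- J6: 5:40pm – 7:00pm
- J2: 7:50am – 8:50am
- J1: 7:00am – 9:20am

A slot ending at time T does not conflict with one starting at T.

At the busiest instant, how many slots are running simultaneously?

3

Walk through starts and ends in time order (an end at T is processed before a start at T):
7:00am start J1 → 1
7:50am start J2 → 2
8:50am end J2 → 1
8:50am start J3 → 2
9:20am end J1 → 1
10:40am end J3 → 0
4:10pm start J4 → 1
4:50pm start J5 → 2
5:40pm start J6 → 3
6:00pm end J5 → 2
6:30pm end J4 → 1
7:00pm end J6 → 0
Peak is 3, at 5:40pm (J4, J5, J6).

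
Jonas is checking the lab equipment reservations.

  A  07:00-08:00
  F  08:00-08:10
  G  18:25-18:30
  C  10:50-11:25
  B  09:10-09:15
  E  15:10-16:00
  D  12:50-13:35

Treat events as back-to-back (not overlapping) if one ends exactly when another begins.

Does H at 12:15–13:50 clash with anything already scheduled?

A: ends 08:00 at or before H starts 12:15 → clear.
F: ends 08:10 at or before H starts 12:15 → clear.
B: ends 09:15 at or before H starts 12:15 → clear.
C: ends 11:25 at or before H starts 12:15 → clear.
D: starts 12:50 before H ends 13:50, and ends 13:35 after H starts 12:15 → overlap.
E: starts 15:10 at or after H ends 13:50 → clear.
G: starts 18:25 at or after H ends 13:50 → clear.
H overlaps D.

Yes — it overlaps D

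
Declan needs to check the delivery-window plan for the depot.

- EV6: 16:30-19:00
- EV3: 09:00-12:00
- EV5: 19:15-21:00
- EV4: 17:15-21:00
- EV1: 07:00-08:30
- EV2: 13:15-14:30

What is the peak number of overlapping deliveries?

2

Sort all start/end points and keep a running count:
07:00 start EV1 → 1
08:30 end EV1 → 0
09:00 start EV3 → 1
12:00 end EV3 → 0
13:15 start EV2 → 1
14:30 end EV2 → 0
16:30 start EV6 → 1
17:15 start EV4 → 2
19:00 end EV6 → 1
19:15 start EV5 → 2
21:00 end EV4 → 1
21:00 end EV5 → 0
Peak is 2, at 17:15 (EV4, EV6).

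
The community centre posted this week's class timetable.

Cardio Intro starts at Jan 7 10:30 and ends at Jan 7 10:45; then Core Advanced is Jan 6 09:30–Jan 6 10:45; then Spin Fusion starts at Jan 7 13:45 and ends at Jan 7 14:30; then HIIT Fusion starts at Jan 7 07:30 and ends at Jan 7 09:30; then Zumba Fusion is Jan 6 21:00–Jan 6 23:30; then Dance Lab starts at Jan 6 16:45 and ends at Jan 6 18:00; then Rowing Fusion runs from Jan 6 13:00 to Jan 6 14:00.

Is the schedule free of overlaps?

Two intervals overlap when each starts before the other ends.
Sorted by start: Core Advanced, Rowing Fusion, Dance Lab, Zumba Fusion, HIIT Fusion, Cardio Intro, Spin Fusion.
Rowing Fusion starts after Core Advanced ends; Core Advanced is clear from here.
Dance Lab starts after Rowing Fusion ends; Rowing Fusion is clear from here.
Zumba Fusion starts after Dance Lab ends; Dance Lab is clear from here.
HIIT Fusion starts after Zumba Fusion ends; Zumba Fusion is clear from here.
Cardio Intro starts after HIIT Fusion ends; HIIT Fusion is clear from here.
Spin Fusion starts after Cardio Intro ends.
Every pair is clear; the schedule has no overlaps.

Yes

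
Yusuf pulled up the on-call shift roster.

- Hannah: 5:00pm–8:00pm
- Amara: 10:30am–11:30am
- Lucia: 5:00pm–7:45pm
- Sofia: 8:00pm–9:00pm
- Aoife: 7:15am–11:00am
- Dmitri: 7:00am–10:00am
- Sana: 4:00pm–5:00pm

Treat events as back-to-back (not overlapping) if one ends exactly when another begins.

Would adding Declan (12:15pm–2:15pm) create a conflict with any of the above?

Dmitri: ends 10:00am at or before Declan starts 12:15pm → clear.
Aoife: ends 11:00am at or before Declan starts 12:15pm → clear.
Amara: ends 11:30am at or before Declan starts 12:15pm → clear.
Sana: starts 4:00pm at or after Declan ends 2:15pm → clear.
Lucia: starts 5:00pm at or after Declan ends 2:15pm → clear.
Hannah: starts 5:00pm at or after Declan ends 2:15pm → clear.
Sofia: starts 8:00pm at or after Declan ends 2:15pm → clear.

No — it doesn't clash with anything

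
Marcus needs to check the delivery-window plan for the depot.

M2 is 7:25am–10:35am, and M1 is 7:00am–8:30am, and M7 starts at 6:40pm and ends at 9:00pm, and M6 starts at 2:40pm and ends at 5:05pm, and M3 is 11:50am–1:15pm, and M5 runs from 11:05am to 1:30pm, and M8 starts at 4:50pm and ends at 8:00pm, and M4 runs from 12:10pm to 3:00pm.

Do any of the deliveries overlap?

Two intervals overlap when each starts before the other ends.
Sorted by start: M1, M2, M5, M3, M4, M6, M8, M7.
M2 starts before M1 ends → M1 and M2 overlap.
That's a conflict, so the schedule is not conflict-free.

Yes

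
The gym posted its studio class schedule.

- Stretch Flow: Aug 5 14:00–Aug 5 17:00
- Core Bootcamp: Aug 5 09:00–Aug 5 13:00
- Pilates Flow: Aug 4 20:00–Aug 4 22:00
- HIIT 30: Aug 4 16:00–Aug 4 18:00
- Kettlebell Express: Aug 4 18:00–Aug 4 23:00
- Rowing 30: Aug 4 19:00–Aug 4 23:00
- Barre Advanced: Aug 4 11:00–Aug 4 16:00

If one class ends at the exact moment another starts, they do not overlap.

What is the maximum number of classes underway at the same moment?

Sweep the timeline, counting +1 at each start and −1 at each end (ends before starts at a tie):
Aug 4 11:00 start Barre Advanced → 1
Aug 4 16:00 end Barre Advanced → 0
Aug 4 16:00 start HIIT 30 → 1
Aug 4 18:00 end HIIT 30 → 0
Aug 4 18:00 start Kettlebell Express → 1
Aug 4 19:00 start Rowing 30 → 2
Aug 4 20:00 start Pilates Flow → 3
Aug 4 22:00 end Pilates Flow → 2
Aug 4 23:00 end Kettlebell Express → 1
Aug 4 23:00 end Rowing 30 → 0
Aug 5 09:00 start Core Bootcamp → 1
Aug 5 13:00 end Core Bootcamp → 0
Aug 5 14:00 start Stretch Flow → 1
Aug 5 17:00 end Stretch Flow → 0
Peak is 3, at Aug 4 20:00 (Kettlebell Express, Pilates Flow, Rowing 30).

3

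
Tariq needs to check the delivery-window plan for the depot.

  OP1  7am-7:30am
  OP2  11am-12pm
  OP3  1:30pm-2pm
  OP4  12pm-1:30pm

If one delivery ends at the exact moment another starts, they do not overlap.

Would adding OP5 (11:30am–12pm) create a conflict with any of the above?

Yes — it overlaps OP2

OP1: ends 7:30am at or before OP5 starts 11:30am → clear.
OP2: starts 11am before OP5 ends 12pm, and ends 12pm after OP5 starts 11:30am → overlap.
OP4: starts 12pm at or after OP5 ends 12pm → clear.
OP3: starts 1:30pm at or after OP5 ends 12pm → clear.
OP5 overlaps OP2.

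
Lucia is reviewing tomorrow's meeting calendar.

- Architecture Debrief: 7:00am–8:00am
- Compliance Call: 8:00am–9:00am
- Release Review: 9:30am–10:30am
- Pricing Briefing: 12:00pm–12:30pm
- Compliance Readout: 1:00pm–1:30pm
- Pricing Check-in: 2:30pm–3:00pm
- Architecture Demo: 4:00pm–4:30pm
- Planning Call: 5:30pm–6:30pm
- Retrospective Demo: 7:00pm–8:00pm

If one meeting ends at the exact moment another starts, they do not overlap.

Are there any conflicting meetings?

No

Check each pair: they overlap iff neither finishes before the other starts.
Sorted by start: Architecture Debrief, Compliance Call, Release Review, Pricing Briefing, Compliance Readout, Pricing Check-in, Architecture Demo, Planning Call, Retrospective Demo.
Compliance Call starts exactly when Architecture Debrief ends (back-to-back, no overlap); Architecture Debrief is clear from here.
Release Review starts after Compliance Call ends; Compliance Call is clear from here.
Pricing Briefing starts after Release Review ends; Release Review is clear from here.
Compliance Readout starts after Pricing Briefing ends; Pricing Briefing is clear from here.
Pricing Check-in starts after Compliance Readout ends; Compliance Readout is clear from here.
Architecture Demo starts after Pricing Check-in ends; Pricing Check-in is clear from here.
Planning Call starts after Architecture Demo ends; Architecture Demo is clear from here.
Retrospective Demo starts after Planning Call ends.
Every pair is clear; the schedule has no overlaps.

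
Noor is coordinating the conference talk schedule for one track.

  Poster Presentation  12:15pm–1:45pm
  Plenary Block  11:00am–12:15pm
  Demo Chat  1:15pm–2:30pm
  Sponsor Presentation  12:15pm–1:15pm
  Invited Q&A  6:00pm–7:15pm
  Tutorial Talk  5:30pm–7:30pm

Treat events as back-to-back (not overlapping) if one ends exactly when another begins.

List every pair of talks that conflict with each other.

Demo Chat & Poster Presentation, Invited Q&A & Tutorial Talk, Poster Presentation & Sponsor Presentation

Sorted by start: Plenary Block, Poster Presentation, Sponsor Presentation, Demo Chat, Tutorial Talk, Invited Q&A.
Poster Presentation starts exactly when Plenary Block ends (back-to-back, no overlap), so nothing later overlaps Plenary Block either.
Sponsor Presentation starts before Poster Presentation ends → Poster Presentation and Sponsor Presentation overlap.
Demo Chat starts before Poster Presentation ends → Poster Presentation and Demo Chat overlap.
Tutorial Talk starts after Poster Presentation ends, so nothing later overlaps Poster Presentation either.
Demo Chat starts exactly when Sponsor Presentation ends (back-to-back, no overlap), so nothing later overlaps Sponsor Presentation either.
Tutorial Talk starts after Demo Chat ends, so nothing later overlaps Demo Chat either.
Invited Q&A starts before Tutorial Talk ends → Tutorial Talk and Invited Q&A overlap.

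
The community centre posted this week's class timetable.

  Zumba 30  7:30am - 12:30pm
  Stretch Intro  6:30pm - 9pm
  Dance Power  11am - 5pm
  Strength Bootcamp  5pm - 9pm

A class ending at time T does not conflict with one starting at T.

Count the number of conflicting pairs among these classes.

Check each pair: they overlap iff neither finishes before the other starts.
Sorted by start: Zumba 30, Dance Power, Strength Bootcamp, Stretch Intro.
Dance Power starts before Zumba 30 ends → Zumba 30 and Dance Power overlap.
Strength Bootcamp starts after Zumba 30 ends, so nothing later overlaps Zumba 30 either.
Strength Bootcamp starts exactly when Dance Power ends (back-to-back, no overlap), so nothing later overlaps Dance Power either.
Stretch Intro starts before Strength Bootcamp ends → Strength Bootcamp and Stretch Intro overlap.
Overlapping pairs: Dance Power & Zumba 30, Strength Bootcamp & Stretch Intro — 2 in total.

2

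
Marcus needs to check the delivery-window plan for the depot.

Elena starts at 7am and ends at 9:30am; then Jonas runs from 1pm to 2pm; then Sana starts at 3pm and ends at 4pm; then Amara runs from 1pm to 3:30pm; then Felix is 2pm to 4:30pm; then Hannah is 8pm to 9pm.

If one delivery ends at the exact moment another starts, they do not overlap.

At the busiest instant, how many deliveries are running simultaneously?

Walk through starts and ends in time order (an end at T is processed before a start at T):
7am start Elena → 1
9:30am end Elena → 0
1pm start Amara → 1
1pm start Jonas → 2
2pm end Jonas → 1
2pm start Felix → 2
3pm start Sana → 3
3:30pm end Amara → 2
4pm end Sana → 1
4:30pm end Felix → 0
8pm start Hannah → 1
9pm end Hannah → 0
Peak is 3, at 3pm (Amara, Felix, Sana).

3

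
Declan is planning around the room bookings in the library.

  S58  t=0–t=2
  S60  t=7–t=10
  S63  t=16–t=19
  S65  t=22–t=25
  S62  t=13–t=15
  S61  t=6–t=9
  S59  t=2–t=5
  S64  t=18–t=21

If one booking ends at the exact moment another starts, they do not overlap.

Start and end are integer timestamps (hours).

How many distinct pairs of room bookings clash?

2

Sorted by start: S58, S59, S61, S60, S62, S63, S64, S65.
S59 starts exactly when S58 ends (back-to-back, no overlap), so nothing later overlaps S58 either.
S61 starts after S59 ends, so nothing later overlaps S59 either.
S60 starts before S61 ends → S61 and S60 overlap.
S62 starts after S61 ends, so nothing later overlaps S61 either.
S62 starts after S60 ends, so nothing later overlaps S60 either.
S63 starts after S62 ends, so nothing later overlaps S62 either.
S64 starts before S63 ends → S63 and S64 overlap.
S65 starts after S63 ends.
S65 starts after S64 ends.
Overlapping pairs: S60 & S61, S63 & S64 — 2 in total.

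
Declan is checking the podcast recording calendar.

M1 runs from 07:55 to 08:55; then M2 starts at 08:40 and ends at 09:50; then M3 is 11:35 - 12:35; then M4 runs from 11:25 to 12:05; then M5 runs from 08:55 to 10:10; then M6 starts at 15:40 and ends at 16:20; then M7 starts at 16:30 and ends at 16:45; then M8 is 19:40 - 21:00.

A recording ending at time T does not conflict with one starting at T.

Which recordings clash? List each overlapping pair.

M1 & M2, M2 & M5, M3 & M4

Sorted by start: M1, M2, M5, M4, M3, M6, M7, M8.
M2 starts before M1 ends → M1 and M2 overlap.
M5 starts exactly when M1 ends (back-to-back, no overlap), so M1 has no further overlaps.
M5 starts before M2 ends → M2 and M5 overlap.
M4 starts after M2 ends, so M2 has no further overlaps.
M4 starts after M5 ends, so M5 has no further overlaps.
M3 starts before M4 ends → M4 and M3 overlap.
M6 starts after M4 ends, so M4 has no further overlaps.
M6 starts after M3 ends, so M3 has no further overlaps.
M7 starts after M6 ends, so M6 has no further overlaps.
M8 starts after M7 ends.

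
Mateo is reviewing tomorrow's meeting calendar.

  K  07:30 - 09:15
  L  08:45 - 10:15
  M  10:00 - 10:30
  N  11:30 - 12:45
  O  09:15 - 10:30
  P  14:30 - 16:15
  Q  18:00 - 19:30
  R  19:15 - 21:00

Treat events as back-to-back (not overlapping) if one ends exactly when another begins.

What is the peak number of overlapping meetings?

3

Sweep the timeline, counting +1 at each start and −1 at each end (ends before starts at a tie):
07:30 start K → 1
08:45 start L → 2
09:15 end K → 1
09:15 start O → 2
10:00 start M → 3
10:15 end L → 2
10:30 end M → 1
10:30 end O → 0
11:30 start N → 1
12:45 end N → 0
14:30 start P → 1
16:15 end P → 0
18:00 start Q → 1
19:15 start R → 2
19:30 end Q → 1
21:00 end R → 0
Peak is 3, at 10:00 (L, M, O).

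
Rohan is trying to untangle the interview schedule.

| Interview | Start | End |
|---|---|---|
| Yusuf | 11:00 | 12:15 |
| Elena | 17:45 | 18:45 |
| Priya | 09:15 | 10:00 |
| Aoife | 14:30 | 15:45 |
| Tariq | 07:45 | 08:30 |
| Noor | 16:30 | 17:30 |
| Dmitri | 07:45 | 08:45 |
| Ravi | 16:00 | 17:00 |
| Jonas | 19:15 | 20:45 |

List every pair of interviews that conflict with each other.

Dmitri & Tariq, Noor & Ravi

Sorted by start: Tariq, Dmitri, Priya, Yusuf, Aoife, Ravi, Noor, Elena, Jonas.
Dmitri starts before Tariq ends → Tariq and Dmitri overlap.
Priya starts after Tariq ends, so Tariq has no further overlaps.
Priya starts after Dmitri ends, so Dmitri has no further overlaps.
Yusuf starts after Priya ends, so Priya has no further overlaps.
Aoife starts after Yusuf ends, so Yusuf has no further overlaps.
Ravi starts after Aoife ends, so Aoife has no further overlaps.
Noor starts before Ravi ends → Ravi and Noor overlap.
Elena starts after Ravi ends, so Ravi has no further overlaps.
Elena starts after Noor ends, so Noor has no further overlaps.
Jonas starts after Elena ends.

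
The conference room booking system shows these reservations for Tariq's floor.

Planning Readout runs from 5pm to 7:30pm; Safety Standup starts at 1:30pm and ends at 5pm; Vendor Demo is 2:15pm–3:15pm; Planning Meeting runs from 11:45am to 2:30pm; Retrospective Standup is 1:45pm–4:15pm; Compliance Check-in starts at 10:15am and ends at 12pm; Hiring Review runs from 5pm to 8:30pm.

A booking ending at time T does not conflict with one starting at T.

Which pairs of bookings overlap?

Compliance Check-in & Planning Meeting, Hiring Review & Planning Readout, Planning Meeting & Retrospective Standup, Planning Meeting & Safety Standup, Planning Meeting & Vendor Demo, Retrospective Standup & Safety Standup, Retrospective Standup & Vendor Demo, Safety Standup & Vendor Demo

Sorted by start: Compliance Check-in, Planning Meeting, Safety Standup, Retrospective Standup, Vendor Demo, Planning Readout, Hiring Review.
Planning Meeting starts before Compliance Check-in ends → Compliance Check-in and Planning Meeting overlap.
Safety Standup starts after Compliance Check-in ends — done with Compliance Check-in.
Safety Standup starts before Planning Meeting ends → Planning Meeting and Safety Standup overlap.
Retrospective Standup starts before Planning Meeting ends → Planning Meeting and Retrospective Standup overlap.
Vendor Demo starts before Planning Meeting ends → Planning Meeting and Vendor Demo overlap.
Planning Readout starts after Planning Meeting ends — done with Planning Meeting.
Retrospective Standup starts before Safety Standup ends → Safety Standup and Retrospective Standup overlap.
Vendor Demo starts before Safety Standup ends → Safety Standup and Vendor Demo overlap.
Planning Readout starts exactly when Safety Standup ends (back-to-back, no overlap) — done with Safety Standup.
Vendor Demo starts before Retrospective Standup ends → Retrospective Standup and Vendor Demo overlap.
Planning Readout starts after Retrospective Standup ends — done with Retrospective Standup.
Planning Readout starts after Vendor Demo ends — done with Vendor Demo.
Hiring Review starts before Planning Readout ends → Planning Readout and Hiring Review overlap.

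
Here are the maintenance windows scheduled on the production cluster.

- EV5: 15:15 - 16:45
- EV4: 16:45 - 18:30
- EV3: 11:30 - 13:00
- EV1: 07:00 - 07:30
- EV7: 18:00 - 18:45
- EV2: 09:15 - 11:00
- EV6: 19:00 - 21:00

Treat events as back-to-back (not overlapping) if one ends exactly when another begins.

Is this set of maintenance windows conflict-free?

Sorted by start: EV1, EV2, EV3, EV5, EV4, EV7, EV6.
EV2 starts after EV1 ends — done with EV1.
EV3 starts after EV2 ends — done with EV2.
EV5 starts after EV3 ends — done with EV3.
EV4 starts exactly when EV5 ends (back-to-back, no overlap) — done with EV5.
EV7 starts before EV4 ends → EV4 and EV7 overlap.
That's a conflict, so the schedule is not conflict-free.

No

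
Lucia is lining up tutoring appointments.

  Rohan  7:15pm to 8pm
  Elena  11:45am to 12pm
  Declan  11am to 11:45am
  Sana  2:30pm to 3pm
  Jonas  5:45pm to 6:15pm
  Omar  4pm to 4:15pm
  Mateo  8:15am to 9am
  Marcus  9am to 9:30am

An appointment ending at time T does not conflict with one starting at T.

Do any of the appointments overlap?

No

Two intervals overlap when each starts before the other ends.
Sorted by start: Mateo, Marcus, Declan, Elena, Sana, Omar, Jonas, Rohan.
Marcus starts exactly when Mateo ends (back-to-back, no overlap), so nothing later overlaps Mateo either.
Declan starts after Marcus ends, so nothing later overlaps Marcus either.
Elena starts exactly when Declan ends (back-to-back, no overlap), so nothing later overlaps Declan either.
Sana starts after Elena ends, so nothing later overlaps Elena either.
Omar starts after Sana ends, so nothing later overlaps Sana either.
Jonas starts after Omar ends, so nothing later overlaps Omar either.
Rohan starts after Jonas ends.
Every pair is clear; the schedule has no overlaps.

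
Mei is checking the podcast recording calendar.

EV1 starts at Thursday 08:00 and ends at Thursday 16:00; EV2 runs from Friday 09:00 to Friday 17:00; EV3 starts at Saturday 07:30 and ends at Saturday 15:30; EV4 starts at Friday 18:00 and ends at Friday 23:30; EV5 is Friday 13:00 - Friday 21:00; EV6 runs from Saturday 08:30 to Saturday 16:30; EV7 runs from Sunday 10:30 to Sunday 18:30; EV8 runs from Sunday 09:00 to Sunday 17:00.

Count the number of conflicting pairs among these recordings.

Two intervals overlap when each starts before the other ends.
Sorted by start: EV1, EV2, EV5, EV4, EV3, EV6, EV8, EV7.
EV2 starts after EV1 ends; EV1 is clear from here.
EV5 starts before EV2 ends → EV2 and EV5 overlap.
EV4 starts after EV2 ends; EV2 is clear from here.
EV4 starts before EV5 ends → EV5 and EV4 overlap.
EV3 starts after EV5 ends; EV5 is clear from here.
EV3 starts after EV4 ends; EV4 is clear from here.
EV6 starts before EV3 ends → EV3 and EV6 overlap.
EV8 starts after EV3 ends; EV3 is clear from here.
EV8 starts after EV6 ends; EV6 is clear from here.
EV7 starts before EV8 ends → EV8 and EV7 overlap.
Overlapping pairs: EV2 & EV5, EV3 & EV6, EV4 & EV5, EV7 & EV8 — 4 in total.

4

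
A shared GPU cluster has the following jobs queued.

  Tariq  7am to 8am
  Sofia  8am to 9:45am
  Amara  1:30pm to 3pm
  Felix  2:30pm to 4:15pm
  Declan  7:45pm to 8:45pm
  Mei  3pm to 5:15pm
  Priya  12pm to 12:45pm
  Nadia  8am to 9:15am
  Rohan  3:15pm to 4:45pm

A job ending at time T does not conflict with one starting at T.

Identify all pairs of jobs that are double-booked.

Amara & Felix, Felix & Mei, Felix & Rohan, Mei & Rohan, Nadia & Sofia

Two intervals overlap when each starts before the other ends.
Sorted by start: Tariq, Sofia, Nadia, Priya, Amara, Felix, Mei, Rohan, Declan.
Sofia starts exactly when Tariq ends (back-to-back, no overlap), so nothing later overlaps Tariq either.
Nadia starts before Sofia ends → Sofia and Nadia overlap.
Priya starts after Sofia ends, so nothing later overlaps Sofia either.
Priya starts after Nadia ends, so nothing later overlaps Nadia either.
Amara starts after Priya ends, so nothing later overlaps Priya either.
Felix starts before Amara ends → Amara and Felix overlap.
Mei starts exactly when Amara ends (back-to-back, no overlap), so nothing later overlaps Amara either.
Mei starts before Felix ends → Felix and Mei overlap.
Rohan starts before Felix ends → Felix and Rohan overlap.
Declan starts after Felix ends.
Rohan starts before Mei ends → Mei and Rohan overlap.
Declan starts after Mei ends.
Declan starts after Rohan ends.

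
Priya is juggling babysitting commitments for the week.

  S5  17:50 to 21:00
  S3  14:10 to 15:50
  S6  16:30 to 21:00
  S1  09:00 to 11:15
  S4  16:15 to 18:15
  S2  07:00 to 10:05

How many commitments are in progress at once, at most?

Sweep the timeline, counting +1 at each start and −1 at each end (ends before starts at a tie):
07:00 start S2 → 1
09:00 start S1 → 2
10:05 end S2 → 1
11:15 end S1 → 0
14:10 start S3 → 1
15:50 end S3 → 0
16:15 start S4 → 1
16:30 start S6 → 2
17:50 start S5 → 3
18:15 end S4 → 2
21:00 end S5 → 1
21:00 end S6 → 0
Peak is 3, at 17:50 (S4, S5, S6).

3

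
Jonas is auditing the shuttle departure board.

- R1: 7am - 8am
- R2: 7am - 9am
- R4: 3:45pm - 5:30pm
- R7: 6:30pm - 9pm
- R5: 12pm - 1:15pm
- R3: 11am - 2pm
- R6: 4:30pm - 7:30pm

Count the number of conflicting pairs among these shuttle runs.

4

Sorted by start: R1, R2, R3, R5, R4, R6, R7.
R2 starts before R1 ends → R1 and R2 overlap.
R3 starts after R1 ends; R1 is clear from here.
R3 starts after R2 ends; R2 is clear from here.
R5 starts before R3 ends → R3 and R5 overlap.
R4 starts after R3 ends; R3 is clear from here.
R4 starts after R5 ends; R5 is clear from here.
R6 starts before R4 ends → R4 and R6 overlap.
R7 starts after R4 ends.
R7 starts before R6 ends → R6 and R7 overlap.
Overlapping pairs: R1 & R2, R3 & R5, R4 & R6, R6 & R7 — 4 in total.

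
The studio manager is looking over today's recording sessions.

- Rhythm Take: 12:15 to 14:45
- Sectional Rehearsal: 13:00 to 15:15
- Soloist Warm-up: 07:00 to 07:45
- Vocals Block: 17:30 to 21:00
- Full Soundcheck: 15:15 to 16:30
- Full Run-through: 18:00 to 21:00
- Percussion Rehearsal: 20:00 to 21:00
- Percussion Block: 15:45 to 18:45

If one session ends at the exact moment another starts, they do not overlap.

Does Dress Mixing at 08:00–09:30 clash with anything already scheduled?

No — it doesn't clash with anything

Soloist Warm-up: ends 07:45 at or before Dress Mixing starts 08:00 → clear.
Rhythm Take: starts 12:15 at or after Dress Mixing ends 09:30 → clear.
Sectional Rehearsal: starts 13:00 at or after Dress Mixing ends 09:30 → clear.
Full Soundcheck: starts 15:15 at or after Dress Mixing ends 09:30 → clear.
Percussion Block: starts 15:45 at or after Dress Mixing ends 09:30 → clear.
Vocals Block: starts 17:30 at or after Dress Mixing ends 09:30 → clear.
Full Run-through: starts 18:00 at or after Dress Mixing ends 09:30 → clear.
Percussion Rehearsal: starts 20:00 at or after Dress Mixing ends 09:30 → clear.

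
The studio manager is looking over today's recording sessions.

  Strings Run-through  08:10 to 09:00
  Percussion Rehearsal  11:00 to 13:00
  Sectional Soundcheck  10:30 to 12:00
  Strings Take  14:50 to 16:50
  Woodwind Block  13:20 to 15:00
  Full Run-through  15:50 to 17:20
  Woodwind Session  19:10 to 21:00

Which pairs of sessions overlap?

Full Run-through & Strings Take, Percussion Rehearsal & Sectional Soundcheck, Strings Take & Woodwind Block

Sorted by start: Strings Run-through, Sectional Soundcheck, Percussion Rehearsal, Woodwind Block, Strings Take, Full Run-through, Woodwind Session.
Sectional Soundcheck starts after Strings Run-through ends; Strings Run-through is clear from here.
Percussion Rehearsal starts before Sectional Soundcheck ends → Sectional Soundcheck and Percussion Rehearsal overlap.
Woodwind Block starts after Sectional Soundcheck ends; Sectional Soundcheck is clear from here.
Woodwind Block starts after Percussion Rehearsal ends; Percussion Rehearsal is clear from here.
Strings Take starts before Woodwind Block ends → Woodwind Block and Strings Take overlap.
Full Run-through starts after Woodwind Block ends; Woodwind Block is clear from here.
Full Run-through starts before Strings Take ends → Strings Take and Full Run-through overlap.
Woodwind Session starts after Strings Take ends.
Woodwind Session starts after Full Run-through ends.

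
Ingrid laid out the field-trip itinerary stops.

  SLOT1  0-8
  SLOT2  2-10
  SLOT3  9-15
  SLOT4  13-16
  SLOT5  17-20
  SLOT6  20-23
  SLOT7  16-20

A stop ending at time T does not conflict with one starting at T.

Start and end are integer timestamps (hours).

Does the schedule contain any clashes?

Sorted by start: SLOT1, SLOT2, SLOT3, SLOT4, SLOT7, SLOT5, SLOT6.
SLOT2 starts before SLOT1 ends → SLOT1 and SLOT2 overlap.
That's a conflict, so the schedule is not conflict-free.

Yes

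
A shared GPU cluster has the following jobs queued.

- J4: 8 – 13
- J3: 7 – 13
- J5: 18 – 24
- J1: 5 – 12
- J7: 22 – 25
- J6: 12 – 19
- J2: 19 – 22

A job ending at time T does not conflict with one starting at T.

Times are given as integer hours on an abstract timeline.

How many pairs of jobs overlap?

8

Sorted by start: J1, J3, J4, J6, J5, J2, J7.
J3 starts before J1 ends → J1 and J3 overlap.
J4 starts before J1 ends → J1 and J4 overlap.
J6 starts exactly when J1 ends (back-to-back, no overlap) — done with J1.
J4 starts before J3 ends → J3 and J4 overlap.
J6 starts before J3 ends → J3 and J6 overlap.
J5 starts after J3 ends — done with J3.
J6 starts before J4 ends → J4 and J6 overlap.
J5 starts after J4 ends — done with J4.
J5 starts before J6 ends → J6 and J5 overlap.
J2 starts exactly when J6 ends (back-to-back, no overlap) — done with J6.
J2 starts before J5 ends → J5 and J2 overlap.
J7 starts before J5 ends → J5 and J7 overlap.
J7 starts exactly when J2 ends (back-to-back, no overlap).
Overlapping pairs: J1 & J3, J1 & J4, J2 & J5, J3 & J4, J3 & J6, J4 & J6, J5 & J6, J5 & J7 — 8 in total.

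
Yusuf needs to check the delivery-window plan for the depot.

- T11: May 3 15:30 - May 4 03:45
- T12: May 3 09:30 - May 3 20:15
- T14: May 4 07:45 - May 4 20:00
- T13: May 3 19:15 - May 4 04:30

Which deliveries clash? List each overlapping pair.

T11 & T12, T11 & T13, T12 & T13

Sorted by start: T12, T11, T13, T14.
T11 starts before T12 ends → T12 and T11 overlap.
T13 starts before T12 ends → T12 and T13 overlap.
T14 starts after T12 ends.
T13 starts before T11 ends → T11 and T13 overlap.
T14 starts after T11 ends.
T14 starts after T13 ends.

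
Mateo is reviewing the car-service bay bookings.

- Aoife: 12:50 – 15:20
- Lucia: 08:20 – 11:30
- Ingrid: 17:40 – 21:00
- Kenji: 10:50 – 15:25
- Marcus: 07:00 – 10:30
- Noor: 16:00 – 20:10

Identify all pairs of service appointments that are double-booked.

Two intervals overlap when each starts before the other ends.
Sorted by start: Marcus, Lucia, Kenji, Aoife, Noor, Ingrid.
Lucia starts before Marcus ends → Marcus and Lucia overlap.
Kenji starts after Marcus ends, so Marcus has no further overlaps.
Kenji starts before Lucia ends → Lucia and Kenji overlap.
Aoife starts after Lucia ends, so Lucia has no further overlaps.
Aoife starts before Kenji ends → Kenji and Aoife overlap.
Noor starts after Kenji ends, so Kenji has no further overlaps.
Noor starts after Aoife ends, so Aoife has no further overlaps.
Ingrid starts before Noor ends → Noor and Ingrid overlap.

Aoife & Kenji, Ingrid & Noor, Kenji & Lucia, Lucia & Marcus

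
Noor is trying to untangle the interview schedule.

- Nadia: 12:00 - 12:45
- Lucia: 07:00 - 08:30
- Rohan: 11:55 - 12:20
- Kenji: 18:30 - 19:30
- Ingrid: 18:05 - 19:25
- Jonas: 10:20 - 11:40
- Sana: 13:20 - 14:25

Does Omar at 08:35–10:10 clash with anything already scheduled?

No — it doesn't clash with anything

Lucia: ends 08:30 at or before Omar starts 08:35 → clear.
Jonas: starts 10:20 at or after Omar ends 10:10 → clear.
Rohan: starts 11:55 at or after Omar ends 10:10 → clear.
Nadia: starts 12:00 at or after Omar ends 10:10 → clear.
Sana: starts 13:20 at or after Omar ends 10:10 → clear.
Ingrid: starts 18:05 at or after Omar ends 10:10 → clear.
Kenji: starts 18:30 at or after Omar ends 10:10 → clear.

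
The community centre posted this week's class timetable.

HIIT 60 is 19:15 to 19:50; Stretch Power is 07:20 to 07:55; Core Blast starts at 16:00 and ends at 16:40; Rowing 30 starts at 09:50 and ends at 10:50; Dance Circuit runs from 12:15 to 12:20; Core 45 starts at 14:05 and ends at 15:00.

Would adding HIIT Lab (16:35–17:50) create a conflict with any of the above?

Yes — it overlaps Core Blast

Stretch Power: ends 07:55 at or before HIIT Lab starts 16:35 → clear.
Rowing 30: ends 10:50 at or before HIIT Lab starts 16:35 → clear.
Dance Circuit: ends 12:20 at or before HIIT Lab starts 16:35 → clear.
Core 45: ends 15:00 at or before HIIT Lab starts 16:35 → clear.
Core Blast: starts 16:00 before HIIT Lab ends 17:50, and ends 16:40 after HIIT Lab starts 16:35 → overlap.
HIIT 60: starts 19:15 at or after HIIT Lab ends 17:50 → clear.
HIIT Lab overlaps Core Blast.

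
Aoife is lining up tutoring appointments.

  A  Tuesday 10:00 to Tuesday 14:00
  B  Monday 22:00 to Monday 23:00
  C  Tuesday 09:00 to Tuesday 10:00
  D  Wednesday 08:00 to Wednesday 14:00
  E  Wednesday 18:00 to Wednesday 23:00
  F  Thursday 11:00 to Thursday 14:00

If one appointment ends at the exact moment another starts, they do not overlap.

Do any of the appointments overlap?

Sorted by start: B, C, A, D, E, F.
C starts after B ends; B is clear from here.
A starts exactly when C ends (back-to-back, no overlap); C is clear from here.
D starts after A ends; A is clear from here.
E starts after D ends; D is clear from here.
F starts after E ends.
Every pair is clear; the schedule has no overlaps.

No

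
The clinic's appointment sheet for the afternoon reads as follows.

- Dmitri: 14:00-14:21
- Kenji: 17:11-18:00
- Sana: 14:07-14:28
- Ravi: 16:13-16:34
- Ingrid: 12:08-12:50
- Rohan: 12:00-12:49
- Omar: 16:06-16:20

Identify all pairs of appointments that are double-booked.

Sorted by start: Rohan, Ingrid, Dmitri, Sana, Omar, Ravi, Kenji.
Ingrid starts before Rohan ends → Rohan and Ingrid overlap.
Dmitri starts after Rohan ends, so nothing later overlaps Rohan either.
Dmitri starts after Ingrid ends, so nothing later overlaps Ingrid either.
Sana starts before Dmitri ends → Dmitri and Sana overlap.
Omar starts after Dmitri ends, so nothing later overlaps Dmitri either.
Omar starts after Sana ends, so nothing later overlaps Sana either.
Ravi starts before Omar ends → Omar and Ravi overlap.
Kenji starts after Omar ends.
Kenji starts after Ravi ends.

Dmitri & Sana, Ingrid & Rohan, Omar & Ravi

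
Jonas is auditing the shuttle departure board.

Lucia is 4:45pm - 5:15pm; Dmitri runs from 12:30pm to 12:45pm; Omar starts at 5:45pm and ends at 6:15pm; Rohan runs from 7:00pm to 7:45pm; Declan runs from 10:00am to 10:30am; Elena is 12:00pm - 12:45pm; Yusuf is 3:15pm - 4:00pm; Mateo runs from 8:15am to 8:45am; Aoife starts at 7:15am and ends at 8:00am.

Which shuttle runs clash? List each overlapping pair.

Dmitri & Elena

Sorted by start: Aoife, Mateo, Declan, Elena, Dmitri, Yusuf, Lucia, Omar, Rohan.
Mateo starts after Aoife ends, so nothing later overlaps Aoife either.
Declan starts after Mateo ends, so nothing later overlaps Mateo either.
Elena starts after Declan ends, so nothing later overlaps Declan either.
Dmitri starts before Elena ends → Elena and Dmitri overlap.
Yusuf starts after Elena ends, so nothing later overlaps Elena either.
Yusuf starts after Dmitri ends, so nothing later overlaps Dmitri either.
Lucia starts after Yusuf ends, so nothing later overlaps Yusuf either.
Omar starts after Lucia ends, so nothing later overlaps Lucia either.
Rohan starts after Omar ends.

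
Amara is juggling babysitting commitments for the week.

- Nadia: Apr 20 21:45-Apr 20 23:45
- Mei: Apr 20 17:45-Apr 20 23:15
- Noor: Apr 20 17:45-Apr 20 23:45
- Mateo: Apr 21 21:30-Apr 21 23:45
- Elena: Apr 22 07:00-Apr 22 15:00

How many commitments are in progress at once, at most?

Walk through starts and ends in time order (an end at T is processed before a start at T):
Apr 20 17:45 start Mei → 1
Apr 20 17:45 start Noor → 2
Apr 20 21:45 start Nadia → 3
Apr 20 23:15 end Mei → 2
Apr 20 23:45 end Nadia → 1
Apr 20 23:45 end Noor → 0
Apr 21 21:30 start Mateo → 1
Apr 21 23:45 end Mateo → 0
Apr 22 07:00 start Elena → 1
Apr 22 15:00 end Elena → 0
Peak is 3, at Apr 20 21:45 (Mei, Nadia, Noor).

3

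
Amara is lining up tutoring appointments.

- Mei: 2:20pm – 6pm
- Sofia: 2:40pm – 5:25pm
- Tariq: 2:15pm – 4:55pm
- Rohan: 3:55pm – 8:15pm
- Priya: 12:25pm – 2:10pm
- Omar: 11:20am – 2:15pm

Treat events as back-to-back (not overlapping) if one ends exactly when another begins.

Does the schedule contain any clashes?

Yes

Sorted by start: Omar, Priya, Tariq, Mei, Sofia, Rohan.
Priya starts before Omar ends → Omar and Priya overlap.
That's a conflict, so the schedule is not conflict-free.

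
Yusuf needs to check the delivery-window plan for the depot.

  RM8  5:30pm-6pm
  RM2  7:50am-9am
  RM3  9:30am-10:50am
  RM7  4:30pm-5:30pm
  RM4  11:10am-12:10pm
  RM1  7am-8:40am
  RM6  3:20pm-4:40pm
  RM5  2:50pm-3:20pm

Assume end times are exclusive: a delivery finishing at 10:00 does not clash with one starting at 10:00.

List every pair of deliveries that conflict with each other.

RM1 & RM2, RM6 & RM7

Sorted by start: RM1, RM2, RM3, RM4, RM5, RM6, RM7, RM8.
RM2 starts before RM1 ends → RM1 and RM2 overlap.
RM3 starts after RM1 ends, so nothing later overlaps RM1 either.
RM3 starts after RM2 ends, so nothing later overlaps RM2 either.
RM4 starts after RM3 ends, so nothing later overlaps RM3 either.
RM5 starts after RM4 ends, so nothing later overlaps RM4 either.
RM6 starts exactly when RM5 ends (back-to-back, no overlap), so nothing later overlaps RM5 either.
RM7 starts before RM6 ends → RM6 and RM7 overlap.
RM8 starts after RM6 ends.
RM8 starts exactly when RM7 ends (back-to-back, no overlap).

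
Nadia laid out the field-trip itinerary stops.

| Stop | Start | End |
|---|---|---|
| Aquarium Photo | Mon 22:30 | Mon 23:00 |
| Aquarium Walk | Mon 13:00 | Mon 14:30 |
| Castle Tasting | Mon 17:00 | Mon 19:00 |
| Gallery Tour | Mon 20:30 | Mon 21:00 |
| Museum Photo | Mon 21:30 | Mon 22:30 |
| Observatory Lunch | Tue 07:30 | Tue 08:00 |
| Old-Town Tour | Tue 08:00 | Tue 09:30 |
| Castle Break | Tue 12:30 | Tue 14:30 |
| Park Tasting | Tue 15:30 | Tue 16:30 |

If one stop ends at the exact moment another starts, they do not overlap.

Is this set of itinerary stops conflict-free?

Yes

Sorted by start: Aquarium Walk, Castle Tasting, Gallery Tour, Museum Photo, Aquarium Photo, Observatory Lunch, Old-Town Tour, Castle Break, Park Tasting.
Castle Tasting starts after Aquarium Walk ends, so nothing later overlaps Aquarium Walk either.
Gallery Tour starts after Castle Tasting ends, so nothing later overlaps Castle Tasting either.
Museum Photo starts after Gallery Tour ends, so nothing later overlaps Gallery Tour either.
Aquarium Photo starts exactly when Museum Photo ends (back-to-back, no overlap), so nothing later overlaps Museum Photo either.
Observatory Lunch starts after Aquarium Photo ends, so nothing later overlaps Aquarium Photo either.
Old-Town Tour starts exactly when Observatory Lunch ends (back-to-back, no overlap), so nothing later overlaps Observatory Lunch either.
Castle Break starts after Old-Town Tour ends, so nothing later overlaps Old-Town Tour either.
Park Tasting starts after Castle Break ends.
Every pair is clear; the schedule has no overlaps.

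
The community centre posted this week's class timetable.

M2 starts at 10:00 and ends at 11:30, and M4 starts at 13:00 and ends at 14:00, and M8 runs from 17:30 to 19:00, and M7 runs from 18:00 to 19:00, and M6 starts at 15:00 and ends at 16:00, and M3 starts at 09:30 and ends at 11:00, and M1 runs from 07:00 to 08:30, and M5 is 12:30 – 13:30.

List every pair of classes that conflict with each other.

Sorted by start: M1, M3, M2, M5, M4, M6, M8, M7.
M3 starts after M1 ends, so M1 has no further overlaps.
M2 starts before M3 ends → M3 and M2 overlap.
M5 starts after M3 ends, so M3 has no further overlaps.
M5 starts after M2 ends, so M2 has no further overlaps.
M4 starts before M5 ends → M5 and M4 overlap.
M6 starts after M5 ends, so M5 has no further overlaps.
M6 starts after M4 ends, so M4 has no further overlaps.
M8 starts after M6 ends, so M6 has no further overlaps.
M7 starts before M8 ends → M8 and M7 overlap.

M2 & M3, M4 & M5, M7 & M8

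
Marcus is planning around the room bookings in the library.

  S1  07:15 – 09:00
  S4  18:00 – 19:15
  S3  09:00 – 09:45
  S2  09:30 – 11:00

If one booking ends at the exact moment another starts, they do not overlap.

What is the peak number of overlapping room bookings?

Walk through starts and ends in time order (an end at T is processed before a start at T):
07:15 start S1 → 1
09:00 end S1 → 0
09:00 start S3 → 1
09:30 start S2 → 2
09:45 end S3 → 1
11:00 end S2 → 0
18:00 start S4 → 1
19:15 end S4 → 0
Peak is 2, at 09:30 (S2, S3).

2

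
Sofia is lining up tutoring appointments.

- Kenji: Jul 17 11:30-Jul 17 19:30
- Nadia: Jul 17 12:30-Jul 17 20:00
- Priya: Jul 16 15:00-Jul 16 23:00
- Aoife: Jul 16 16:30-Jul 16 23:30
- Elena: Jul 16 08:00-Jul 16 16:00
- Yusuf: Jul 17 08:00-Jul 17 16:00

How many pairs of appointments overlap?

5

Two intervals overlap when each starts before the other ends.
Sorted by start: Elena, Priya, Aoife, Yusuf, Kenji, Nadia.
Priya starts before Elena ends → Elena and Priya overlap.
Aoife starts after Elena ends, so Elena has no further overlaps.
Aoife starts before Priya ends → Priya and Aoife overlap.
Yusuf starts after Priya ends, so Priya has no further overlaps.
Yusuf starts after Aoife ends, so Aoife has no further overlaps.
Kenji starts before Yusuf ends → Yusuf and Kenji overlap.
Nadia starts before Yusuf ends → Yusuf and Nadia overlap.
Nadia starts before Kenji ends → Kenji and Nadia overlap.
Overlapping pairs: Aoife & Priya, Elena & Priya, Kenji & Nadia, Kenji & Yusuf, Nadia & Yusuf — 5 in total.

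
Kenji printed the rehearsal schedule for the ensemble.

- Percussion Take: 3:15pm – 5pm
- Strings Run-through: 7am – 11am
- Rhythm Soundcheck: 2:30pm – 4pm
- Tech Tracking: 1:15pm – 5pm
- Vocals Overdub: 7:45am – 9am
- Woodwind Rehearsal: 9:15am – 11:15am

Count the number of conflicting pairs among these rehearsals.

Sorted by start: Strings Run-through, Vocals Overdub, Woodwind Rehearsal, Tech Tracking, Rhythm Soundcheck, Percussion Take.
Vocals Overdub starts before Strings Run-through ends → Strings Run-through and Vocals Overdub overlap.
Woodwind Rehearsal starts before Strings Run-through ends → Strings Run-through and Woodwind Rehearsal overlap.
Tech Tracking starts after Strings Run-through ends, so nothing later overlaps Strings Run-through either.
Woodwind Rehearsal starts after Vocals Overdub ends, so nothing later overlaps Vocals Overdub either.
Tech Tracking starts after Woodwind Rehearsal ends, so nothing later overlaps Woodwind Rehearsal either.
Rhythm Soundcheck starts before Tech Tracking ends → Tech Tracking and Rhythm Soundcheck overlap.
Percussion Take starts before Tech Tracking ends → Tech Tracking and Percussion Take overlap.
Percussion Take starts before Rhythm Soundcheck ends → Rhythm Soundcheck and Percussion Take overlap.
Overlapping pairs: Percussion Take & Rhythm Soundcheck, Percussion Take & Tech Tracking, Rhythm Soundcheck & Tech Tracking, Strings Run-through & Vocals Overdub, Strings Run-through & Woodwind Rehearsal — 5 in total.

5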